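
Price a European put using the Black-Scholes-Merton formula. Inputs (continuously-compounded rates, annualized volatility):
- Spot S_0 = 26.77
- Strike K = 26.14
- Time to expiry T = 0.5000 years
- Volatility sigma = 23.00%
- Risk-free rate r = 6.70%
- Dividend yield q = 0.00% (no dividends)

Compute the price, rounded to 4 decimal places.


d1 = (ln(S/K) + (r - q + 0.5*sigma^2) * T) / (sigma * sqrt(T)) = 0.43373407
d2 = d1 - sigma * sqrt(T) = 0.27109951
exp(-rT) = 0.96705491; exp(-qT) = 1.00000000
P = K * exp(-rT) * N(-d2) - S_0 * exp(-qT) * N(-d1)
N(-d1) = 0.33224078; N(-d2) = 0.39315725
P = 26.1400 * 0.96705491 * 0.39315725 - 26.7700 * 1.00000000 * 0.33224078 = 1.0445

Answer: Price = 1.0445


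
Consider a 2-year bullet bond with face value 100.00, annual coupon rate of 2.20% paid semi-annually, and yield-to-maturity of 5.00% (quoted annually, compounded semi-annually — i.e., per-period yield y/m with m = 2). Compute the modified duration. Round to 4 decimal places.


Coupon per period c = face * coupon_rate / m = 1.100000
Periods per year m = 2; per-period yield y/m = 0.025000
Number of cashflows N = 4
Cashflows (t years, CF_t, discount factor 1/(1+y/m)^(m*t), PV):
  t = 0.5000: CF_t = 1.100000, DF = 0.975610, PV = 1.073171
  t = 1.0000: CF_t = 1.100000, DF = 0.951814, PV = 1.046996
  t = 1.5000: CF_t = 1.100000, DF = 0.928599, PV = 1.021459
  t = 2.0000: CF_t = 101.100000, DF = 0.905951, PV = 91.591610
Price P = sum_t PV_t = 94.733236
First compute Macaulay numerator sum_t t * PV_t:
  t * PV_t at t = 0.5000: 0.536585
  t * PV_t at t = 1.0000: 1.046996
  t * PV_t at t = 1.5000: 1.532189
  t * PV_t at t = 2.0000: 183.183220
Macaulay duration D = 186.298991 / 94.733236 = 1.966564
Modified duration = D / (1 + y/m) = 1.966564 / (1 + 0.025000) = 1.918599

Answer: Modified duration = 1.9186


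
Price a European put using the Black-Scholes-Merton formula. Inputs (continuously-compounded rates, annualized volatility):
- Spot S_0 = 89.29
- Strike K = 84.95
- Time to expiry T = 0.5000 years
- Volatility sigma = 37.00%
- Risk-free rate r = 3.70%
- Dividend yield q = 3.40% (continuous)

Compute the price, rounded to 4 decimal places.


Answer: Price = 6.8818

Derivation:
d1 = (ln(S/K) + (r - q + 0.5*sigma^2) * T) / (sigma * sqrt(T)) = 0.32699542
d2 = d1 - sigma * sqrt(T) = 0.06536591
exp(-rT) = 0.98167007; exp(-qT) = 0.98314368
P = K * exp(-rT) * N(-d2) - S_0 * exp(-qT) * N(-d1)
N(-d1) = 0.37183567; N(-d2) = 0.47394133
P = 84.9500 * 0.98167007 * 0.47394133 - 89.2900 * 0.98314368 * 0.37183567 = 6.8818


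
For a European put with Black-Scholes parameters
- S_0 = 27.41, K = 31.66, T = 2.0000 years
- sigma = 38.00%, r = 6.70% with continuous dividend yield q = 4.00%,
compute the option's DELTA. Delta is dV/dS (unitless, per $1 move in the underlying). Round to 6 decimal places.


Answer: Delta = -0.424442

Derivation:
d1 = 0.1009559721; d2 = -0.4364451816
phi(d1) = 0.3969144204; exp(-qT) = 0.9231163464; exp(-rT) = 0.8745900646
N(-d1) = 0.4597927054
Delta = -exp(-qT) * N(-d1) = -0.9231163464 * 0.4597927054 = -0.424442


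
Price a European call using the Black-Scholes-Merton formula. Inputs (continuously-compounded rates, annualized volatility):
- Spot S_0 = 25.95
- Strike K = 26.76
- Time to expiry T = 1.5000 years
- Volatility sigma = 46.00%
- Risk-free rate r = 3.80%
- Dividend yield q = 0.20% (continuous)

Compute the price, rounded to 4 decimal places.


Answer: Price = 5.9752

Derivation:
d1 = (ln(S/K) + (r - q + 0.5*sigma^2) * T) / (sigma * sqrt(T)) = 0.32298364
d2 = d1 - sigma * sqrt(T) = -0.24039900
exp(-rT) = 0.94459407; exp(-qT) = 0.99700450
C = S_0 * exp(-qT) * N(d1) - K * exp(-rT) * N(d2)
N(d1) = 0.62664618; N(d2) = 0.40501048
C = 25.9500 * 0.99700450 * 0.62664618 - 26.7600 * 0.94459407 * 0.40501048 = 5.9752


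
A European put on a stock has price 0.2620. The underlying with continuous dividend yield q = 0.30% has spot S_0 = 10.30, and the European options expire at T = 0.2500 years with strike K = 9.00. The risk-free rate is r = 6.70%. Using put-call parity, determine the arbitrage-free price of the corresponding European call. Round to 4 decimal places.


Put-call parity: C - P = S_0 * exp(-qT) - K * exp(-rT).
S_0 * exp(-qT) = 10.3000 * 0.99925028 = 10.29227790
K * exp(-rT) = 9.0000 * 0.98338950 = 8.85050551
C = P + S*exp(-qT) - K*exp(-rT)
C = 0.2620 + 10.29227790 - 8.85050551 = 1.7038

Answer: Call price = 1.7038


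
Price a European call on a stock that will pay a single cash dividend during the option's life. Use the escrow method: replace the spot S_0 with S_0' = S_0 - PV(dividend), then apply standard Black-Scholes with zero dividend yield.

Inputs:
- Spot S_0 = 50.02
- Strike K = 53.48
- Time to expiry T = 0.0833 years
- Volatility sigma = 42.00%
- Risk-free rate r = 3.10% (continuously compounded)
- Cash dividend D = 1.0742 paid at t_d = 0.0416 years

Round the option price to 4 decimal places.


Answer: Price = 0.8702

Derivation:
PV(D) = D * exp(-r * t_d) = 1.0742 * 0.99871123 = 1.07281560
S_0' = S_0 - PV(D) = 50.0200 - 1.07281560 = 48.94718440
d1 = (ln(S_0'/K) + (r + sigma^2/2)*T) / (sigma*sqrt(T)) = -0.64871305
d2 = d1 - sigma*sqrt(T) = -0.76993235
exp(-rT) = 0.99742103
N(d1) = 0.25826193; N(d2) = 0.22067001
C = S_0' * N(d1) - K * exp(-rT) * N(d2) = 48.94718440 * 0.25826193 - 53.4800 * 0.99742103 * 0.22067001 = 0.8702


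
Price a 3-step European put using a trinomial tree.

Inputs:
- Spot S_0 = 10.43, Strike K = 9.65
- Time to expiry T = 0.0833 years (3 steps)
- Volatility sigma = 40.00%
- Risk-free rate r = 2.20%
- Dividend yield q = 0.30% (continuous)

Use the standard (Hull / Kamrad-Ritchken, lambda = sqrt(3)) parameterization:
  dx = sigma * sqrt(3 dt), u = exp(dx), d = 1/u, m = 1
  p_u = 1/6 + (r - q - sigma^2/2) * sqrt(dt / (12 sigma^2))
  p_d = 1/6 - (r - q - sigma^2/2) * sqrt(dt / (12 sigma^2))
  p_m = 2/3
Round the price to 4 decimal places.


dt = T/N = 0.027767; dx = sigma*sqrt(3*dt) = 0.115447
u = exp(dx) = 1.122375; d = 1/u = 0.890968
p_u = 0.159331, p_m = 0.666667, p_d = 0.174002
Discount per step: exp(-r*dt) = 0.999389
Stock lattice S(k, j) with j the centered position index:
  k=0: S(0,+0) = 10.4300
  k=1: S(1,-1) = 9.2928; S(1,+0) = 10.4300; S(1,+1) = 11.7064
  k=2: S(2,-2) = 8.2796; S(2,-1) = 9.2928; S(2,+0) = 10.4300; S(2,+1) = 11.7064; S(2,+2) = 13.1389
  k=3: S(3,-3) = 7.3768; S(3,-2) = 8.2796; S(3,-1) = 9.2928; S(3,+0) = 10.4300; S(3,+1) = 11.7064; S(3,+2) = 13.1389; S(3,+3) = 14.7468
Terminal payoffs V(N, j) = max(K - S_T, 0):
  V(3,-3) = 2.273160; V(3,-2) = 1.370419; V(3,-1) = 0.357206; V(3,+0) = 0.000000; V(3,+1) = 0.000000; V(3,+2) = 0.000000; V(3,+3) = 0.000000
Backward induction: V(k, j) = exp(-r*dt) * [p_u * V(k+1, j+1) + p_m * V(k+1, j) + p_d * V(k+1, j-1)]
  V(2,-2) = exp(-r*dt) * [p_u*0.357206 + p_m*1.370419 + p_d*2.273160] = 1.365228
  V(2,-1) = exp(-r*dt) * [p_u*0.000000 + p_m*0.357206 + p_d*1.370419] = 0.476302
  V(2,+0) = exp(-r*dt) * [p_u*0.000000 + p_m*0.000000 + p_d*0.357206] = 0.062117
  V(2,+1) = exp(-r*dt) * [p_u*0.000000 + p_m*0.000000 + p_d*0.000000] = 0.000000
  V(2,+2) = exp(-r*dt) * [p_u*0.000000 + p_m*0.000000 + p_d*0.000000] = 0.000000
  V(1,-1) = exp(-r*dt) * [p_u*0.062117 + p_m*0.476302 + p_d*1.365228] = 0.564640
  V(1,+0) = exp(-r*dt) * [p_u*0.000000 + p_m*0.062117 + p_d*0.476302] = 0.124213
  V(1,+1) = exp(-r*dt) * [p_u*0.000000 + p_m*0.000000 + p_d*0.062117] = 0.010802
  V(0,+0) = exp(-r*dt) * [p_u*0.010802 + p_m*0.124213 + p_d*0.564640] = 0.182667

Answer: Price = V(0,0) = 0.1827


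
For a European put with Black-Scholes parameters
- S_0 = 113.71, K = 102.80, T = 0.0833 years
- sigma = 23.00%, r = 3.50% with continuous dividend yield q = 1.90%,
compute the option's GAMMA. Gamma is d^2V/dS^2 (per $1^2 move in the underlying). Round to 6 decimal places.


Answer: Gamma = 0.015320

Derivation:
d1 = 1.5727468096; d2 = 1.5063648090
phi(d1) = 0.1158215312; exp(-qT) = 0.9984185518; exp(-rT) = 0.9970887459
Gamma = exp(-qT) * phi(d1) / (S * sigma * sqrt(T)) = 0.9984185518 * 0.1158215312 / (113.7100 * 0.2300 * 0.2886173938) = 0.015320


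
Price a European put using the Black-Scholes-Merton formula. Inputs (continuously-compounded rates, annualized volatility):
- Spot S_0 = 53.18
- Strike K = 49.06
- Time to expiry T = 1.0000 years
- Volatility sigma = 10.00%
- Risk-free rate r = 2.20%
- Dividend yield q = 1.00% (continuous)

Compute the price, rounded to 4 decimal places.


d1 = (ln(S/K) + (r - q + 0.5*sigma^2) * T) / (sigma * sqrt(T)) = 0.97638347
d2 = d1 - sigma * sqrt(T) = 0.87638347
exp(-rT) = 0.97824024; exp(-qT) = 0.99004983
P = K * exp(-rT) * N(-d2) - S_0 * exp(-qT) * N(-d1)
N(-d1) = 0.16443723; N(-d2) = 0.19041080
P = 49.0600 * 0.97824024 * 0.19041080 - 53.1800 * 0.99004983 * 0.16443723 = 0.4805

Answer: Price = 0.4805


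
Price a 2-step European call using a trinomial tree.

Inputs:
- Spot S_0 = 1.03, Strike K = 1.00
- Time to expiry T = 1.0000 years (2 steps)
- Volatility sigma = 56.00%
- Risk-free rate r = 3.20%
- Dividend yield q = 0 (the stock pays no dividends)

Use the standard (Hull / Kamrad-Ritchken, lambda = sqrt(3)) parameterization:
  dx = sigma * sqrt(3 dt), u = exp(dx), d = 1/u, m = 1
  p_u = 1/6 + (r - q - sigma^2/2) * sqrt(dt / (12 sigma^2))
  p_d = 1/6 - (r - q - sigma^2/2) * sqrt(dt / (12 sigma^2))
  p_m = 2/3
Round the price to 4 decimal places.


dt = T/N = 0.500000; dx = sigma*sqrt(3*dt) = 0.685857
u = exp(dx) = 1.985473; d = 1/u = 0.503658
p_u = 0.121176, p_m = 0.666667, p_d = 0.212157
Discount per step: exp(-r*dt) = 0.984127
Stock lattice S(k, j) with j the centered position index:
  k=0: S(0,+0) = 1.0300
  k=1: S(1,-1) = 0.5188; S(1,+0) = 1.0300; S(1,+1) = 2.0450
  k=2: S(2,-2) = 0.2613; S(2,-1) = 0.5188; S(2,+0) = 1.0300; S(2,+1) = 2.0450; S(2,+2) = 4.0604
Terminal payoffs V(N, j) = max(S_T - K, 0):
  V(2,-2) = 0.000000; V(2,-1) = 0.000000; V(2,+0) = 0.030000; V(2,+1) = 1.045037; V(2,+2) = 3.060366
Backward induction: V(k, j) = exp(-r*dt) * [p_u * V(k+1, j+1) + p_m * V(k+1, j) + p_d * V(k+1, j-1)]
  V(1,-1) = exp(-r*dt) * [p_u*0.030000 + p_m*0.000000 + p_d*0.000000] = 0.003578
  V(1,+0) = exp(-r*dt) * [p_u*1.045037 + p_m*0.030000 + p_d*0.000000] = 0.144306
  V(1,+1) = exp(-r*dt) * [p_u*3.060366 + p_m*1.045037 + p_d*0.030000] = 1.056854
  V(0,+0) = exp(-r*dt) * [p_u*1.056854 + p_m*0.144306 + p_d*0.003578] = 0.221457

Answer: Price = V(0,0) = 0.2215


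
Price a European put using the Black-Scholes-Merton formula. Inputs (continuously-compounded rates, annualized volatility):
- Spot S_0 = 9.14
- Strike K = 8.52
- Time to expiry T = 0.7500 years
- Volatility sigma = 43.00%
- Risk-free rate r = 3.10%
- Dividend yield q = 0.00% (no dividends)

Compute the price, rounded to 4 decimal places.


d1 = (ln(S/K) + (r - q + 0.5*sigma^2) * T) / (sigma * sqrt(T)) = 0.43725970
d2 = d1 - sigma * sqrt(T) = 0.06486878
exp(-rT) = 0.97701820; exp(-qT) = 1.00000000
P = K * exp(-rT) * N(-d2) - S_0 * exp(-qT) * N(-d1)
N(-d1) = 0.33096151; N(-d2) = 0.47413924
P = 8.5200 * 0.97701820 * 0.47413924 - 9.1400 * 1.00000000 * 0.33096151 = 0.9218

Answer: Price = 0.9218


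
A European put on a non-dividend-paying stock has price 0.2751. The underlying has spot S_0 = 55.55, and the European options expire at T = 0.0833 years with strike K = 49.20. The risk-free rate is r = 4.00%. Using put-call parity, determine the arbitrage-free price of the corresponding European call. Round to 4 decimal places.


Answer: Call price = 6.7888

Derivation:
Put-call parity: C - P = S_0 * exp(-qT) - K * exp(-rT).
S_0 * exp(-qT) = 55.5500 * 1.00000000 = 55.55000000
K * exp(-rT) = 49.2000 * 0.99667354 = 49.03633841
C = P + S*exp(-qT) - K*exp(-rT)
C = 0.2751 + 55.55000000 - 49.03633841 = 6.7888


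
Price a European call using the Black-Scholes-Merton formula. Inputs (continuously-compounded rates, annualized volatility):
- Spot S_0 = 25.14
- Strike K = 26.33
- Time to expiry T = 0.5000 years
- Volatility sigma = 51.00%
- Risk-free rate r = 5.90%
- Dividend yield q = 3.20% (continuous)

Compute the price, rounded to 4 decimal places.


d1 = (ln(S/K) + (r - q + 0.5*sigma^2) * T) / (sigma * sqrt(T)) = 0.08950094
d2 = d1 - sigma * sqrt(T) = -0.27112351
exp(-rT) = 0.97093088; exp(-qT) = 0.98412732
C = S_0 * exp(-qT) * N(d1) - K * exp(-rT) * N(d2)
N(d1) = 0.53565810; N(d2) = 0.39314802
C = 25.1400 * 0.98412732 * 0.53565810 - 26.3300 * 0.97093088 * 0.39314802 = 3.2020

Answer: Price = 3.2020


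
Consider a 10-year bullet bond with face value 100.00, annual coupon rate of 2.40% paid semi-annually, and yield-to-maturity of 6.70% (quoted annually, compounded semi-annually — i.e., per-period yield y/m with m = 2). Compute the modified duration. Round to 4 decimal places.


Coupon per period c = face * coupon_rate / m = 1.200000
Periods per year m = 2; per-period yield y/m = 0.033500
Number of cashflows N = 20
Cashflows (t years, CF_t, discount factor 1/(1+y/m)^(m*t), PV):
  t = 0.5000: CF_t = 1.200000, DF = 0.967586, PV = 1.161103
  t = 1.0000: CF_t = 1.200000, DF = 0.936222, PV = 1.123467
  t = 1.5000: CF_t = 1.200000, DF = 0.905876, PV = 1.087051
  t = 2.0000: CF_t = 1.200000, DF = 0.876512, PV = 1.051815
  t = 2.5000: CF_t = 1.200000, DF = 0.848101, PV = 1.017721
  t = 3.0000: CF_t = 1.200000, DF = 0.820611, PV = 0.984733
  t = 3.5000: CF_t = 1.200000, DF = 0.794011, PV = 0.952813
  t = 4.0000: CF_t = 1.200000, DF = 0.768274, PV = 0.921929
  t = 4.5000: CF_t = 1.200000, DF = 0.743371, PV = 0.892045
  t = 5.0000: CF_t = 1.200000, DF = 0.719275, PV = 0.863130
  t = 5.5000: CF_t = 1.200000, DF = 0.695961, PV = 0.835153
  t = 6.0000: CF_t = 1.200000, DF = 0.673402, PV = 0.808082
  t = 6.5000: CF_t = 1.200000, DF = 0.651574, PV = 0.781889
  t = 7.0000: CF_t = 1.200000, DF = 0.630454, PV = 0.756545
  t = 7.5000: CF_t = 1.200000, DF = 0.610018, PV = 0.732022
  t = 8.0000: CF_t = 1.200000, DF = 0.590245, PV = 0.708294
  t = 8.5000: CF_t = 1.200000, DF = 0.571113, PV = 0.685335
  t = 9.0000: CF_t = 1.200000, DF = 0.552601, PV = 0.663121
  t = 9.5000: CF_t = 1.200000, DF = 0.534689, PV = 0.641626
  t = 10.0000: CF_t = 101.200000, DF = 0.517357, PV = 52.356535
Price P = sum_t PV_t = 69.024408
First compute Macaulay numerator sum_t t * PV_t:
  t * PV_t at t = 0.5000: 0.580552
  t * PV_t at t = 1.0000: 1.123467
  t * PV_t at t = 1.5000: 1.630576
  t * PV_t at t = 2.0000: 2.103630
  t * PV_t at t = 2.5000: 2.544303
  t * PV_t at t = 3.0000: 2.954198
  t * PV_t at t = 3.5000: 3.334847
  t * PV_t at t = 4.0000: 3.687715
  t * PV_t at t = 4.5000: 4.014204
  t * PV_t at t = 5.0000: 4.315652
  t * PV_t at t = 5.5000: 4.593341
  t * PV_t at t = 6.0000: 4.848492
  t * PV_t at t = 6.5000: 5.082277
  t * PV_t at t = 7.0000: 5.295812
  t * PV_t at t = 7.5000: 5.490164
  t * PV_t at t = 8.0000: 5.666352
  t * PV_t at t = 8.5000: 5.825350
  t * PV_t at t = 9.0000: 5.968086
  t * PV_t at t = 9.5000: 6.095449
  t * PV_t at t = 10.0000: 523.565346
Macaulay duration D = 598.719813 / 69.024408 = 8.674030
Modified duration = D / (1 + y/m) = 8.674030 / (1 + 0.033500) = 8.392869

Answer: Modified duration = 8.3929


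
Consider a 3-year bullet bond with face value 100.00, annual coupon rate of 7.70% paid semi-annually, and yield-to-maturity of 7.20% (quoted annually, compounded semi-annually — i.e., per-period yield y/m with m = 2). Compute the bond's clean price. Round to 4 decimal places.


Answer: Price = 101.3278

Derivation:
Coupon per period c = face * coupon_rate / m = 3.850000
Periods per year m = 2; per-period yield y/m = 0.036000
Number of cashflows N = 6
Cashflows (t years, CF_t, discount factor 1/(1+y/m)^(m*t), PV):
  t = 0.5000: CF_t = 3.850000, DF = 0.965251, PV = 3.716216
  t = 1.0000: CF_t = 3.850000, DF = 0.931709, PV = 3.587081
  t = 1.5000: CF_t = 3.850000, DF = 0.899333, PV = 3.462434
  t = 2.0000: CF_t = 3.850000, DF = 0.868082, PV = 3.342117
  t = 2.5000: CF_t = 3.850000, DF = 0.837917, PV = 3.225982
  t = 3.0000: CF_t = 103.850000, DF = 0.808801, PV = 83.993943
Price P = sum_t PV_t = 101.327774


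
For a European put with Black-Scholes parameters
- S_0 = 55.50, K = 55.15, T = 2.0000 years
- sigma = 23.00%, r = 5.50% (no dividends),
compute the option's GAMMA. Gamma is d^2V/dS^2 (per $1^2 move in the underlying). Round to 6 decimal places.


d1 = 0.5202654202; d2 = 0.1949963008
phi(d1) = 0.3484444054; exp(-qT) = 1.0000000000; exp(-rT) = 0.8958341353
Gamma = exp(-qT) * phi(d1) / (S * sigma * sqrt(T)) = 1.0000000000 * 0.3484444054 / (55.5000 * 0.2300 * 1.4142135624) = 0.019302

Answer: Gamma = 0.019302


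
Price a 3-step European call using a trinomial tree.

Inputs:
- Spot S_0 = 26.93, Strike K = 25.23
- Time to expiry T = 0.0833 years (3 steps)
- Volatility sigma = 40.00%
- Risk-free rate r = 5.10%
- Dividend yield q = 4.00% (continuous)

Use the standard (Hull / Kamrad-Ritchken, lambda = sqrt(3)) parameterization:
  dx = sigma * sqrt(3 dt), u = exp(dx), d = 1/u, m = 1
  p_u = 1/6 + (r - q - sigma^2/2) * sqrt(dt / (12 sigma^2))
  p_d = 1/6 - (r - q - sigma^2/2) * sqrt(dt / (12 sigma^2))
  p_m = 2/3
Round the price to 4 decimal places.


dt = T/N = 0.027767; dx = sigma*sqrt(3*dt) = 0.115447
u = exp(dx) = 1.122375; d = 1/u = 0.890968
p_u = 0.158369, p_m = 0.666667, p_d = 0.174964
Discount per step: exp(-r*dt) = 0.998585
Stock lattice S(k, j) with j the centered position index:
  k=0: S(0,+0) = 26.9300
  k=1: S(1,-1) = 23.9938; S(1,+0) = 26.9300; S(1,+1) = 30.2256
  k=2: S(2,-2) = 21.3777; S(2,-1) = 23.9938; S(2,+0) = 26.9300; S(2,+1) = 30.2256; S(2,+2) = 33.9244
  k=3: S(3,-3) = 19.0468; S(3,-2) = 21.3777; S(3,-1) = 23.9938; S(3,+0) = 26.9300; S(3,+1) = 30.2256; S(3,+2) = 33.9244; S(3,+3) = 38.0759
Terminal payoffs V(N, j) = max(S_T - K, 0):
  V(3,-3) = 0.000000; V(3,-2) = 0.000000; V(3,-1) = 0.000000; V(3,+0) = 1.700000; V(3,+1) = 4.995558; V(3,+2) = 8.694410; V(3,+3) = 12.845909
Backward induction: V(k, j) = exp(-r*dt) * [p_u * V(k+1, j+1) + p_m * V(k+1, j) + p_d * V(k+1, j-1)]
  V(2,-2) = exp(-r*dt) * [p_u*0.000000 + p_m*0.000000 + p_d*0.000000] = 0.000000
  V(2,-1) = exp(-r*dt) * [p_u*1.700000 + p_m*0.000000 + p_d*0.000000] = 0.268846
  V(2,+0) = exp(-r*dt) * [p_u*4.995558 + p_m*1.700000 + p_d*0.000000] = 1.921751
  V(2,+1) = exp(-r*dt) * [p_u*8.694410 + p_m*4.995558 + p_d*1.700000] = 4.997654
  V(2,+2) = exp(-r*dt) * [p_u*12.845909 + p_m*8.694410 + p_d*4.995558] = 8.692393
  V(1,-1) = exp(-r*dt) * [p_u*1.921751 + p_m*0.268846 + p_d*0.000000] = 0.482892
  V(1,+0) = exp(-r*dt) * [p_u*4.997654 + p_m*1.921751 + p_d*0.268846] = 2.116679
  V(1,+1) = exp(-r*dt) * [p_u*8.692393 + p_m*4.997654 + p_d*1.921751] = 5.037474
  V(0,+0) = exp(-r*dt) * [p_u*5.037474 + p_m*2.116679 + p_d*0.482892] = 2.290142

Answer: Price = V(0,0) = 2.2901


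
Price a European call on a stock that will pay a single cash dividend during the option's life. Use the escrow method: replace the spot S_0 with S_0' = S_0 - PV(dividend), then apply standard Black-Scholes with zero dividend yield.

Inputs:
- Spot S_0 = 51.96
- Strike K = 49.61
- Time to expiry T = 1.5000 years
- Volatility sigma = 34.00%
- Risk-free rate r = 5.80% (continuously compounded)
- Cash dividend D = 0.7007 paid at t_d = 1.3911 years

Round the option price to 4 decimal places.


PV(D) = D * exp(-r * t_d) = 0.7007 * 0.92248534 = 0.64638547
S_0' = S_0 - PV(D) = 51.9600 - 0.64638547 = 51.31361453
d1 = (ln(S_0'/K) + (r + sigma^2/2)*T) / (sigma*sqrt(T)) = 0.49821584
d2 = d1 - sigma*sqrt(T) = 0.08180259
exp(-rT) = 0.91667710
N(d1) = 0.69083404; N(d2) = 0.53259815
C = S_0' * N(d1) - K * exp(-rT) * N(d2) = 51.31361453 * 0.69083404 - 49.6100 * 0.91667710 * 0.53259815 = 11.2286

Answer: Price = 11.2286


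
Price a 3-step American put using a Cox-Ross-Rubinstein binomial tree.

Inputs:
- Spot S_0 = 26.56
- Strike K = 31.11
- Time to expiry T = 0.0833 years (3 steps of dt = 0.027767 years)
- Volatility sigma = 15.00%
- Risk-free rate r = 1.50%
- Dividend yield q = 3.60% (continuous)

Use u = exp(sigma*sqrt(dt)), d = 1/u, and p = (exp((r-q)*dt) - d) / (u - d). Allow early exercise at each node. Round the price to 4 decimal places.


Answer: Price = V(0,0) = 4.5907

Derivation:
dt = T/N = 0.027767
u = exp(sigma*sqrt(dt)) = 1.025310; d = 1/u = 0.975315
p = (exp((r-q)*dt) - d) / (u - d) = 0.482092
Discount per step: exp(-r*dt) = 0.999584
Stock lattice S(k, i) with i counting down-moves:
  k=0: S(0,0) = 26.5600
  k=1: S(1,0) = 27.2322; S(1,1) = 25.9044
  k=2: S(2,0) = 27.9215; S(2,1) = 26.5600; S(2,2) = 25.2649
  k=3: S(3,0) = 28.6282; S(3,1) = 27.2322; S(3,2) = 25.9044; S(3,3) = 24.6412
Terminal payoffs V(N, i) = max(K - S_T, 0):
  V(3,0) = 2.481826; V(3,1) = 3.877767; V(3,2) = 5.205639; V(3,3) = 6.468763
Backward induction: V(k, i) = exp(-r*dt) * [p * V(k+1, i) + (1-p) * V(k+1, i+1)]; then take max(V_cont, immediate exercise) for American.
  V(2,0) = exp(-r*dt) * [p*2.481826 + (1-p)*3.877767] = 3.203461; exercise = 3.188519; V(2,0) = max -> 3.203461
  V(2,1) = exp(-r*dt) * [p*3.877767 + (1-p)*5.205639] = 4.563581; exercise = 4.550000; V(2,1) = max -> 4.563581
  V(2,2) = exp(-r*dt) * [p*5.205639 + (1-p)*6.468763] = 5.857381; exercise = 5.845094; V(2,2) = max -> 5.857381
  V(1,0) = exp(-r*dt) * [p*3.203461 + (1-p)*4.563581] = 3.906251; exercise = 3.877767; V(1,0) = max -> 3.906251
  V(1,1) = exp(-r*dt) * [p*4.563581 + (1-p)*5.857381] = 5.231472; exercise = 5.205639; V(1,1) = max -> 5.231472
  V(0,0) = exp(-r*dt) * [p*3.906251 + (1-p)*5.231472] = 4.590681; exercise = 4.550000; V(0,0) = max -> 4.590681


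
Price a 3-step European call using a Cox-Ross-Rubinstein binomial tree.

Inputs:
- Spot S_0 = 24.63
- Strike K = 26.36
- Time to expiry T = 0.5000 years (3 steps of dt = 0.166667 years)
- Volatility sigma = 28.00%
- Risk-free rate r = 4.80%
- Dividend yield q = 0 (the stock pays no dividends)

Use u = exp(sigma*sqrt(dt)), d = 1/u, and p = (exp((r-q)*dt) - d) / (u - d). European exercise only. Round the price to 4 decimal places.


Answer: Price = V(0,0) = 1.5232

Derivation:
dt = T/N = 0.166667
u = exp(sigma*sqrt(dt)) = 1.121099; d = 1/u = 0.891982
p = (exp((r-q)*dt) - d) / (u - d) = 0.506510
Discount per step: exp(-r*dt) = 0.992032
Stock lattice S(k, i) with i counting down-moves:
  k=0: S(0,0) = 24.6300
  k=1: S(1,0) = 27.6127; S(1,1) = 21.9695
  k=2: S(2,0) = 30.9565; S(2,1) = 24.6300; S(2,2) = 19.5964
  k=3: S(3,0) = 34.7053; S(3,1) = 27.6127; S(3,2) = 21.9695; S(3,3) = 17.4796
Terminal payoffs V(N, i) = max(S_T - K, 0):
  V(3,0) = 8.345347; V(3,1) = 1.252670; V(3,2) = 0.000000; V(3,3) = 0.000000
Backward induction: V(k, i) = exp(-r*dt) * [p * V(k+1, i) + (1-p) * V(k+1, i+1)].
  V(2,0) = exp(-r*dt) * [p*8.345347 + (1-p)*1.252670] = 4.806578
  V(2,1) = exp(-r*dt) * [p*1.252670 + (1-p)*0.000000] = 0.629435
  V(2,2) = exp(-r*dt) * [p*0.000000 + (1-p)*0.000000] = 0.000000
  V(1,0) = exp(-r*dt) * [p*4.806578 + (1-p)*0.629435] = 2.723327
  V(1,1) = exp(-r*dt) * [p*0.629435 + (1-p)*0.000000] = 0.316275
  V(0,0) = exp(-r*dt) * [p*2.723327 + (1-p)*0.316275] = 1.523237


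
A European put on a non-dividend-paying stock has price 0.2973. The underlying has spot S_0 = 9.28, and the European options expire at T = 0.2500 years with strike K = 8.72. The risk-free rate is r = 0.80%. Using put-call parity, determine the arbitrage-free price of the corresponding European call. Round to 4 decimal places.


Put-call parity: C - P = S_0 * exp(-qT) - K * exp(-rT).
S_0 * exp(-qT) = 9.2800 * 1.00000000 = 9.28000000
K * exp(-rT) = 8.7200 * 0.99800200 = 8.70257743
C = P + S*exp(-qT) - K*exp(-rT)
C = 0.2973 + 9.28000000 - 8.70257743 = 0.8747

Answer: Call price = 0.8747


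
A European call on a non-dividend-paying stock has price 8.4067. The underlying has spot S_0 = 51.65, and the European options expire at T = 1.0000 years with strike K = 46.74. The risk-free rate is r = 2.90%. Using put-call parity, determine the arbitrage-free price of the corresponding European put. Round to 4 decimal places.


Answer: Put price = 2.1607

Derivation:
Put-call parity: C - P = S_0 * exp(-qT) - K * exp(-rT).
S_0 * exp(-qT) = 51.6500 * 1.00000000 = 51.65000000
K * exp(-rT) = 46.7400 * 0.97141646 = 45.40400555
P = C - S*exp(-qT) + K*exp(-rT)
P = 8.4067 - 51.65000000 + 45.40400555 = 2.1607


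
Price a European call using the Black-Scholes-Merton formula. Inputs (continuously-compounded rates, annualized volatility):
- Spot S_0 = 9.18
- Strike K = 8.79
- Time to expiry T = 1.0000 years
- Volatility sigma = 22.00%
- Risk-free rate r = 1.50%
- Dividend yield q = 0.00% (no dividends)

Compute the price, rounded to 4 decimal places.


d1 = (ln(S/K) + (r - q + 0.5*sigma^2) * T) / (sigma * sqrt(T)) = 0.37551133
d2 = d1 - sigma * sqrt(T) = 0.15551133
exp(-rT) = 0.98511194; exp(-qT) = 1.00000000
C = S_0 * exp(-qT) * N(d1) - K * exp(-rT) * N(d2)
N(d1) = 0.64635989; N(d2) = 0.56179089
C = 9.1800 * 1.00000000 * 0.64635989 - 8.7900 * 0.98511194 * 0.56179089 = 1.0690

Answer: Price = 1.0690


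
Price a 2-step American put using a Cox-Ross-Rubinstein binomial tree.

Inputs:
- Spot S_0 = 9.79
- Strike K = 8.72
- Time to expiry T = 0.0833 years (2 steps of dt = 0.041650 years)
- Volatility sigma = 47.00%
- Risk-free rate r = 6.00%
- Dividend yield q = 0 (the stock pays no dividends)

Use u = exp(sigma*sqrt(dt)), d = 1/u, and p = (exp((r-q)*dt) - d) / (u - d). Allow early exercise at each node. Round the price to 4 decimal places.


Answer: Price = V(0,0) = 0.1660

Derivation:
dt = T/N = 0.041650
u = exp(sigma*sqrt(dt)) = 1.100670; d = 1/u = 0.908537
p = (exp((r-q)*dt) - d) / (u - d) = 0.489061
Discount per step: exp(-r*dt) = 0.997504
Stock lattice S(k, i) with i counting down-moves:
  k=0: S(0,0) = 9.7900
  k=1: S(1,0) = 10.7756; S(1,1) = 8.8946
  k=2: S(2,0) = 11.8603; S(2,1) = 9.7900; S(2,2) = 8.0811
Terminal payoffs V(N, i) = max(K - S_T, 0):
  V(2,0) = 0.000000; V(2,1) = 0.000000; V(2,2) = 0.638939
Backward induction: V(k, i) = exp(-r*dt) * [p * V(k+1, i) + (1-p) * V(k+1, i+1)]; then take max(V_cont, immediate exercise) for American.
  V(1,0) = exp(-r*dt) * [p*0.000000 + (1-p)*0.000000] = 0.000000; exercise = 0.000000; V(1,0) = max -> 0.000000
  V(1,1) = exp(-r*dt) * [p*0.000000 + (1-p)*0.638939] = 0.325644; exercise = 0.000000; V(1,1) = max -> 0.325644
  V(0,0) = exp(-r*dt) * [p*0.000000 + (1-p)*0.325644] = 0.165969; exercise = 0.000000; V(0,0) = max -> 0.165969


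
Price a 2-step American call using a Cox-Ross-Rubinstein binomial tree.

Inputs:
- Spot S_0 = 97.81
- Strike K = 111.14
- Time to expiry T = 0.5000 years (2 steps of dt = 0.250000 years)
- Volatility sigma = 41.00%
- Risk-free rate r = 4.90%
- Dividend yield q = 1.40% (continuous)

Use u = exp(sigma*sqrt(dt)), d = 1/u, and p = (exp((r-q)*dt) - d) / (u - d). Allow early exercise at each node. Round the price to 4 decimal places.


Answer: Price = V(0,0) = 7.8192

Derivation:
dt = T/N = 0.250000
u = exp(sigma*sqrt(dt)) = 1.227525; d = 1/u = 0.814647
p = (exp((r-q)*dt) - d) / (u - d) = 0.470214
Discount per step: exp(-r*dt) = 0.987825
Stock lattice S(k, i) with i counting down-moves:
  k=0: S(0,0) = 97.8100
  k=1: S(1,0) = 120.0642; S(1,1) = 79.6807
  k=2: S(2,0) = 147.3818; S(2,1) = 97.8100; S(2,2) = 64.9116
Terminal payoffs V(N, i) = max(S_T - K, 0):
  V(2,0) = 36.241848; V(2,1) = 0.000000; V(2,2) = 0.000000
Backward induction: V(k, i) = exp(-r*dt) * [p * V(k+1, i) + (1-p) * V(k+1, i+1)]; then take max(V_cont, immediate exercise) for American.
  V(1,0) = exp(-r*dt) * [p*36.241848 + (1-p)*0.000000] = 16.833956; exercise = 8.924227; V(1,0) = max -> 16.833956
  V(1,1) = exp(-r*dt) * [p*0.000000 + (1-p)*0.000000] = 0.000000; exercise = 0.000000; V(1,1) = max -> 0.000000
  V(0,0) = exp(-r*dt) * [p*16.833956 + (1-p)*0.000000] = 7.819195; exercise = 0.000000; V(0,0) = max -> 7.819195


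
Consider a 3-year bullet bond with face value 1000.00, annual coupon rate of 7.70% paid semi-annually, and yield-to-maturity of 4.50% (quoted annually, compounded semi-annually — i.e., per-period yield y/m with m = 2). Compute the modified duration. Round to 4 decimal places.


Coupon per period c = face * coupon_rate / m = 38.500000
Periods per year m = 2; per-period yield y/m = 0.022500
Number of cashflows N = 6
Cashflows (t years, CF_t, discount factor 1/(1+y/m)^(m*t), PV):
  t = 0.5000: CF_t = 38.500000, DF = 0.977995, PV = 37.652812
  t = 1.0000: CF_t = 38.500000, DF = 0.956474, PV = 36.824266
  t = 1.5000: CF_t = 38.500000, DF = 0.935427, PV = 36.013952
  t = 2.0000: CF_t = 38.500000, DF = 0.914843, PV = 35.221469
  t = 2.5000: CF_t = 38.500000, DF = 0.894712, PV = 34.446424
  t = 3.0000: CF_t = 1038.500000, DF = 0.875024, PV = 908.712706
Price P = sum_t PV_t = 1088.871629
First compute Macaulay numerator sum_t t * PV_t:
  t * PV_t at t = 0.5000: 18.826406
  t * PV_t at t = 1.0000: 36.824266
  t * PV_t at t = 1.5000: 54.020928
  t * PV_t at t = 2.0000: 70.442938
  t * PV_t at t = 2.5000: 86.116061
  t * PV_t at t = 3.0000: 2726.138119
Macaulay duration D = 2992.368717 / 1088.871629 = 2.748137
Modified duration = D / (1 + y/m) = 2.748137 / (1 + 0.022500) = 2.687665

Answer: Modified duration = 2.6877


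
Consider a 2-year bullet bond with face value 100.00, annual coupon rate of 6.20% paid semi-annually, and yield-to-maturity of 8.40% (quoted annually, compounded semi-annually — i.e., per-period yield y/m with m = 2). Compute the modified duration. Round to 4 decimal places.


Answer: Modified duration = 1.8326

Derivation:
Coupon per period c = face * coupon_rate / m = 3.100000
Periods per year m = 2; per-period yield y/m = 0.042000
Number of cashflows N = 4
Cashflows (t years, CF_t, discount factor 1/(1+y/m)^(m*t), PV):
  t = 0.5000: CF_t = 3.100000, DF = 0.959693, PV = 2.975048
  t = 1.0000: CF_t = 3.100000, DF = 0.921010, PV = 2.855132
  t = 1.5000: CF_t = 3.100000, DF = 0.883887, PV = 2.740050
  t = 2.0000: CF_t = 103.100000, DF = 0.848260, PV = 87.455633
Price P = sum_t PV_t = 96.025864
First compute Macaulay numerator sum_t t * PV_t:
  t * PV_t at t = 0.5000: 1.487524
  t * PV_t at t = 1.0000: 2.855132
  t * PV_t at t = 1.5000: 4.110075
  t * PV_t at t = 2.0000: 174.911267
Macaulay duration D = 183.363999 / 96.025864 = 1.909527
Modified duration = D / (1 + y/m) = 1.909527 / (1 + 0.042000) = 1.832560


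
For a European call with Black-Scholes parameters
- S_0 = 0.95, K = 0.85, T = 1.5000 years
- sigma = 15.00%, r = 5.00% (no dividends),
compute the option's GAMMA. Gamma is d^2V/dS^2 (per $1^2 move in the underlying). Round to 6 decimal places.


Answer: Gamma = 1.240647

Derivation:
d1 = 1.1055398277; d2 = 0.9218280970
phi(d1) = 0.2165253413; exp(-qT) = 1.0000000000; exp(-rT) = 0.9277434863
Gamma = exp(-qT) * phi(d1) / (S * sigma * sqrt(T)) = 1.0000000000 * 0.2165253413 / (0.9500 * 0.1500 * 1.2247448714) = 1.240647


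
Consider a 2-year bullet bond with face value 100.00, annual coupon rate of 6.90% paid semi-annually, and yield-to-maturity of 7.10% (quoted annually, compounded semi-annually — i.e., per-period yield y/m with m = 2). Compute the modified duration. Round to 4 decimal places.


Answer: Modified duration = 1.8367

Derivation:
Coupon per period c = face * coupon_rate / m = 3.450000
Periods per year m = 2; per-period yield y/m = 0.035500
Number of cashflows N = 4
Cashflows (t years, CF_t, discount factor 1/(1+y/m)^(m*t), PV):
  t = 0.5000: CF_t = 3.450000, DF = 0.965717, PV = 3.331724
  t = 1.0000: CF_t = 3.450000, DF = 0.932609, PV = 3.217502
  t = 1.5000: CF_t = 3.450000, DF = 0.900637, PV = 3.107197
  t = 2.0000: CF_t = 103.450000, DF = 0.869760, PV = 89.976704
Price P = sum_t PV_t = 99.633128
First compute Macaulay numerator sum_t t * PV_t:
  t * PV_t at t = 0.5000: 1.665862
  t * PV_t at t = 1.0000: 3.217502
  t * PV_t at t = 1.5000: 4.660795
  t * PV_t at t = 2.0000: 179.953409
Macaulay duration D = 189.497569 / 99.633128 = 1.901953
Modified duration = D / (1 + y/m) = 1.901953 / (1 + 0.035500) = 1.836749


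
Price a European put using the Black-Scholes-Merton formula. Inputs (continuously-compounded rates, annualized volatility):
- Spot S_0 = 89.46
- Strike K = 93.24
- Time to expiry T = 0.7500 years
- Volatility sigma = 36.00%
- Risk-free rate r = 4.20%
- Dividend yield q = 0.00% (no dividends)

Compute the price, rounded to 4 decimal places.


d1 = (ln(S/K) + (r - q + 0.5*sigma^2) * T) / (sigma * sqrt(T)) = 0.12417773
d2 = d1 - sigma * sqrt(T) = -0.18759142
exp(-rT) = 0.96899096; exp(-qT) = 1.00000000
P = K * exp(-rT) * N(-d2) - S_0 * exp(-qT) * N(-d1)
N(-d1) = 0.45058728; N(-d2) = 0.57440152
P = 93.2400 * 0.96899096 * 0.57440152 - 89.4600 * 1.00000000 * 0.45058728 = 11.5869

Answer: Price = 11.5869


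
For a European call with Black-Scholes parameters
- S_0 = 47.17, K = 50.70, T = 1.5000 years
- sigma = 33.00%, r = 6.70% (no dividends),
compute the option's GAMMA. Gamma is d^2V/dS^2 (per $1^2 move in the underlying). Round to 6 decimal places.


Answer: Gamma = 0.020165

Derivation:
d1 = 0.2721833085; d2 = -0.1319824990
phi(d1) = 0.3844350558; exp(-qT) = 1.0000000000; exp(-rT) = 0.9043851124
Gamma = exp(-qT) * phi(d1) / (S * sigma * sqrt(T)) = 1.0000000000 * 0.3844350558 / (47.1700 * 0.3300 * 1.2247448714) = 0.020165


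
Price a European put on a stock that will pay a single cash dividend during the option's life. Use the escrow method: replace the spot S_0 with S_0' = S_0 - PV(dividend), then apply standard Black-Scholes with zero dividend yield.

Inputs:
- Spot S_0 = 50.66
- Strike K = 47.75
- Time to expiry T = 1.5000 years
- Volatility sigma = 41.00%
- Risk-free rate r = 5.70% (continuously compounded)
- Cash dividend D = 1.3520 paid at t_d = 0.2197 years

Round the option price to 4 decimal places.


Answer: Price = 6.7383

Derivation:
PV(D) = D * exp(-r * t_d) = 1.3520 * 0.98755519 = 1.33517461
S_0' = S_0 - PV(D) = 50.6600 - 1.33517461 = 49.32482539
d1 = (ln(S_0'/K) + (r + sigma^2/2)*T) / (sigma*sqrt(T)) = 0.48596173
d2 = d1 - sigma*sqrt(T) = -0.01618367
exp(-rT) = 0.91805314
N(-d1) = 0.31349715; N(-d2) = 0.50645607
P = K * exp(-rT) * N(-d2) - S_0' * N(-d1) = 47.7500 * 0.91805314 * 0.50645607 - 49.32482539 * 0.31349715 = 6.7383


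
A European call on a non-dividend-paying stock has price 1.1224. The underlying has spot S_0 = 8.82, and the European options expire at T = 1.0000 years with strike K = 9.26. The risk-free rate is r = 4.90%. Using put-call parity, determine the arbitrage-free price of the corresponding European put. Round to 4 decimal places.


Answer: Put price = 1.1196

Derivation:
Put-call parity: C - P = S_0 * exp(-qT) - K * exp(-rT).
S_0 * exp(-qT) = 8.8200 * 1.00000000 = 8.82000000
K * exp(-rT) = 9.2600 * 0.95218113 = 8.81719726
P = C - S*exp(-qT) + K*exp(-rT)
P = 1.1224 - 8.82000000 + 8.81719726 = 1.1196


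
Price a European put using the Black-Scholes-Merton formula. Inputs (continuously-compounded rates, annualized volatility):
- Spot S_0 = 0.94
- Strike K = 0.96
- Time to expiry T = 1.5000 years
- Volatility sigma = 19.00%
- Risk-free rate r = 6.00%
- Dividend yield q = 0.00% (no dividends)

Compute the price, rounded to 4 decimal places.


d1 = (ln(S/K) + (r - q + 0.5*sigma^2) * T) / (sigma * sqrt(T)) = 0.41263842
d2 = d1 - sigma * sqrt(T) = 0.17993690
exp(-rT) = 0.91393119; exp(-qT) = 1.00000000
P = K * exp(-rT) * N(-d2) - S_0 * exp(-qT) * N(-d1)
N(-d1) = 0.33993577; N(-d2) = 0.42860105
P = 0.9600 * 0.91393119 * 0.42860105 - 0.9400 * 1.00000000 * 0.33993577 = 0.0565

Answer: Price = 0.0565


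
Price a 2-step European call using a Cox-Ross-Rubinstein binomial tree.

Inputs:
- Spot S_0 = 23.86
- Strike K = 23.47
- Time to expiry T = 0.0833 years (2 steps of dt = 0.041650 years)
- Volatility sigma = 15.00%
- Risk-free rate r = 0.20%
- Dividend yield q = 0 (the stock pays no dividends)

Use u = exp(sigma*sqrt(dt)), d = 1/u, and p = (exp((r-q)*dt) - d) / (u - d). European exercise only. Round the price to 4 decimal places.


Answer: Price = V(0,0) = 0.6571

Derivation:
dt = T/N = 0.041650
u = exp(sigma*sqrt(dt)) = 1.031086; d = 1/u = 0.969851
p = (exp((r-q)*dt) - d) / (u - d) = 0.493708
Discount per step: exp(-r*dt) = 0.999917
Stock lattice S(k, i) with i counting down-moves:
  k=0: S(0,0) = 23.8600
  k=1: S(1,0) = 24.6017; S(1,1) = 23.1407
  k=2: S(2,0) = 25.3665; S(2,1) = 23.8600; S(2,2) = 22.4430
Terminal payoffs V(N, i) = max(S_T - K, 0):
  V(2,0) = 1.896475; V(2,1) = 0.390000; V(2,2) = 0.000000
Backward induction: V(k, i) = exp(-r*dt) * [p * V(k+1, i) + (1-p) * V(k+1, i+1)].
  V(1,0) = exp(-r*dt) * [p*1.896475 + (1-p)*0.390000] = 1.133664
  V(1,1) = exp(-r*dt) * [p*0.390000 + (1-p)*0.000000] = 0.192530
  V(0,0) = exp(-r*dt) * [p*1.133664 + (1-p)*0.192530] = 0.657121


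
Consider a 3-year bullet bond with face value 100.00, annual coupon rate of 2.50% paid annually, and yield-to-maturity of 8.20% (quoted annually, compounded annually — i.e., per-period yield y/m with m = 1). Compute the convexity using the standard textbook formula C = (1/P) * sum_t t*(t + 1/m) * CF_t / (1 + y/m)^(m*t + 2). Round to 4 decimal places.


Coupon per period c = face * coupon_rate / m = 2.500000
Periods per year m = 1; per-period yield y/m = 0.082000
Number of cashflows N = 3
Cashflows (t years, CF_t, discount factor 1/(1+y/m)^(m*t), PV):
  t = 1.0000: CF_t = 2.500000, DF = 0.924214, PV = 2.310536
  t = 2.0000: CF_t = 2.500000, DF = 0.854172, PV = 2.135431
  t = 3.0000: CF_t = 102.500000, DF = 0.789438, PV = 80.917430
Price P = sum_t PV_t = 85.363397
Convexity numerator sum_t t*(t + 1/m) * CF_t / (1+y/m)^(m*t + 2):
  t = 1.0000: term = 3.947192
  t = 2.0000: term = 10.944155
  t = 3.0000: term = 829.409122
Convexity = (1/P) * sum = 844.300468 / 85.363397 = 9.890662

Answer: Convexity = 9.8907


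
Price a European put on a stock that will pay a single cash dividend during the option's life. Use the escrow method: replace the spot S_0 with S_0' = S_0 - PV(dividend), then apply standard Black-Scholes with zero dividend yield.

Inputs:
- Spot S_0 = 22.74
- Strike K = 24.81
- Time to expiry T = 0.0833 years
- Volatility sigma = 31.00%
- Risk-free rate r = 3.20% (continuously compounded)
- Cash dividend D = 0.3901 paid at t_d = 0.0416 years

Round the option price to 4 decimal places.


Answer: Price = 2.5276

Derivation:
PV(D) = D * exp(-r * t_d) = 0.3901 * 0.99866969 = 0.38958104
S_0' = S_0 - PV(D) = 22.7400 - 0.38958104 = 22.35041896
d1 = (ln(S_0'/K) + (r + sigma^2/2)*T) / (sigma*sqrt(T)) = -1.09234432
d2 = d1 - sigma*sqrt(T) = -1.18181571
exp(-rT) = 0.99733795
N(-d1) = 0.86265911; N(-d2) = 0.88136058
P = K * exp(-rT) * N(-d2) - S_0' * N(-d1) = 24.8100 * 0.99733795 * 0.88136058 - 22.35041896 * 0.86265911 = 2.5276


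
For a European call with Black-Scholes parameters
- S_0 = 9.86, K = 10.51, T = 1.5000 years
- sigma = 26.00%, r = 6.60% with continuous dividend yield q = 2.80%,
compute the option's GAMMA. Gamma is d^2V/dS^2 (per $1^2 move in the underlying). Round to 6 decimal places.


d1 = 0.1377335010; d2 = -0.1807001656
phi(d1) = 0.3951760995; exp(-qT) = 0.9588697806; exp(-rT) = 0.9057427080
Gamma = exp(-qT) * phi(d1) / (S * sigma * sqrt(T)) = 0.9588697806 * 0.3951760995 / (9.8600 * 0.2600 * 1.2247448714) = 0.120685

Answer: Gamma = 0.120685


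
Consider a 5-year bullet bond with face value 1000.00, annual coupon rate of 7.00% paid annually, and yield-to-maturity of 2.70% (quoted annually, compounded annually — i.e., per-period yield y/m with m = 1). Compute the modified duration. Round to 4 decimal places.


Answer: Modified duration = 4.3292

Derivation:
Coupon per period c = face * coupon_rate / m = 70.000000
Periods per year m = 1; per-period yield y/m = 0.027000
Number of cashflows N = 5
Cashflows (t years, CF_t, discount factor 1/(1+y/m)^(m*t), PV):
  t = 1.0000: CF_t = 70.000000, DF = 0.973710, PV = 68.159688
  t = 2.0000: CF_t = 70.000000, DF = 0.948111, PV = 66.367759
  t = 3.0000: CF_t = 70.000000, DF = 0.923185, PV = 64.622940
  t = 4.0000: CF_t = 70.000000, DF = 0.898914, PV = 62.923992
  t = 5.0000: CF_t = 1070.000000, DF = 0.875282, PV = 936.551276
Price P = sum_t PV_t = 1198.625654
First compute Macaulay numerator sum_t t * PV_t:
  t * PV_t at t = 1.0000: 68.159688
  t * PV_t at t = 2.0000: 132.735518
  t * PV_t at t = 3.0000: 193.868819
  t * PV_t at t = 4.0000: 251.695967
  t * PV_t at t = 5.0000: 4682.756378
Macaulay duration D = 5329.216370 / 1198.625654 = 4.446106
Modified duration = D / (1 + y/m) = 4.446106 / (1 + 0.027000) = 4.329217


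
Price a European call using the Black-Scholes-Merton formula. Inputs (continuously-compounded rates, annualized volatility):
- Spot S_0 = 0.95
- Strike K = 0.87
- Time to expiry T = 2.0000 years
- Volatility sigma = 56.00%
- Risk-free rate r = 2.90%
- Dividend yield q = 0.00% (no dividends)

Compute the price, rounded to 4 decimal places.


d1 = (ln(S/K) + (r - q + 0.5*sigma^2) * T) / (sigma * sqrt(T)) = 0.58029321
d2 = d1 - sigma * sqrt(T) = -0.21166639
exp(-rT) = 0.94364995; exp(-qT) = 1.00000000
C = S_0 * exp(-qT) * N(d1) - K * exp(-rT) * N(d2)
N(d1) = 0.71914155; N(d2) = 0.41618366
C = 0.9500 * 1.00000000 * 0.71914155 - 0.8700 * 0.94364995 * 0.41618366 = 0.3415

Answer: Price = 0.3415
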